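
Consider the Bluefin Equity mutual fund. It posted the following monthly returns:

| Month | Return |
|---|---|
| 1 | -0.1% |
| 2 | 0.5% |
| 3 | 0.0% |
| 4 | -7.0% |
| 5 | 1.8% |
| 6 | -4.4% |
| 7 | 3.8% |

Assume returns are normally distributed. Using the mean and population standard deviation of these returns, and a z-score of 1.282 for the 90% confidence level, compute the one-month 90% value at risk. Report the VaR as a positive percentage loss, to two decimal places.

5.16

r̄ = (-0.1 + 0.5 + 0 − 7 + 1.8 − 4.4 + 3.8) / 7 = -5.40 / 7 = -0.7714%
Σ(r − r̄)² = 82.1343; population σ = √(82.1343/7) = 3.4254%
VaR = −(r̄ − z·σ) = −(-0.7714 − 1.282 × 3.4254) = −(-5.1628) = 5.1628%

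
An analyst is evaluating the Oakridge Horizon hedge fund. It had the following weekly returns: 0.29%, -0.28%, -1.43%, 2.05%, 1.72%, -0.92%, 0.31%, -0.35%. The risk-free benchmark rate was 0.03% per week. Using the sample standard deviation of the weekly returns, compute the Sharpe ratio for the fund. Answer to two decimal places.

Mean return μ = 1.390 / 8 = 0.1738%
Σ(r − μ)² = 10.1918; sample σ = √(10.1918/7) = 1.2066%
Sharpe = (μ − rf) / σ = (0.1738 − 0.03) / 1.2066 = 0.1438 / 1.2066 = 0.1192

0.12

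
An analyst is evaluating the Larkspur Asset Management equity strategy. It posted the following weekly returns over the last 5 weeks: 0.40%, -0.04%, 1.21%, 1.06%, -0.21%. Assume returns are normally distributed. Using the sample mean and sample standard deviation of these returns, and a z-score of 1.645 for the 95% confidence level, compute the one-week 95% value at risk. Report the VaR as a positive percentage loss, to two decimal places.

Mean return r̄ = 2.420 / 5 = 0.4840%
Σ(r − r̄)² = 1.6221; sample σ = √(1.6221/4) = 0.6368%
VaR = −(r̄ − z·σ) = −(0.4840 − 1.645 × 0.6368) = −(-0.5635) = 0.5635%

0.56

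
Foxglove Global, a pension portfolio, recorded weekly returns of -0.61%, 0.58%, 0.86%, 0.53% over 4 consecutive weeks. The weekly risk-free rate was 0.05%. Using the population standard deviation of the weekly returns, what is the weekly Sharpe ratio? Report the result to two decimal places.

0.52

Mean return μ = 1.360 / 4 = 0.3400%
Population σ = √[Σ(r − μ)² / 4] = √[1.2666 / 4] = √0.3167 = 0.5628%
Sharpe = (μ − rf) / σ = (0.3400 − 0.05) / 0.5628 = 0.2900 / 0.5628 = 0.5153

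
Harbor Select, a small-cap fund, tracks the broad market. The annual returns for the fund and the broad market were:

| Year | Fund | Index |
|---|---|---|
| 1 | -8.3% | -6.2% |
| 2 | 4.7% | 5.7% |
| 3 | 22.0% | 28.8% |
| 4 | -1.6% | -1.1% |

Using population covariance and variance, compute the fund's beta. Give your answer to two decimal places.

0.84

r̄p = 4.2000%,  r̄m = 6.8000%
Cov = Σ(rp − r̄p)(rm − r̄m) / 4 = 149.8425
Var(rm) = Σ(rm − r̄m)² / 4 = 179.1550
β = Cov / Var = 149.8425 / 179.1550 = 0.8364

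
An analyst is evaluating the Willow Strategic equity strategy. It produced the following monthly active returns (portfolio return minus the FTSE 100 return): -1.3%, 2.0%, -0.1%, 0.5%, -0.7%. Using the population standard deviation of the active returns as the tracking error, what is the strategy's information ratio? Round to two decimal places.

μ = (-1.3 + 2 − 0.1 + 0.5 − 0.7) / 5 = 0.0800%
Σ(r − μ)² = (-1.3 − 0.0800)² + (2 − 0.0800)² + (-0.1 − 0.0800)² + … = 6.4080
σ = √[6.4080 / 5] = 1.1321%
IR = μ / tracking error = 0.0800 / 1.1321 = 0.0707

0.07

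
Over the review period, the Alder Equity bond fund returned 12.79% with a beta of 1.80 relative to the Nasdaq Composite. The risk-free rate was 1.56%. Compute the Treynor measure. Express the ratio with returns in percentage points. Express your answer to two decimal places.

6.24

Treynor = (Rp − Rf) / β = (12.79% − 1.56%) / 1.80 = 11.23 / 1.80 = 6.2389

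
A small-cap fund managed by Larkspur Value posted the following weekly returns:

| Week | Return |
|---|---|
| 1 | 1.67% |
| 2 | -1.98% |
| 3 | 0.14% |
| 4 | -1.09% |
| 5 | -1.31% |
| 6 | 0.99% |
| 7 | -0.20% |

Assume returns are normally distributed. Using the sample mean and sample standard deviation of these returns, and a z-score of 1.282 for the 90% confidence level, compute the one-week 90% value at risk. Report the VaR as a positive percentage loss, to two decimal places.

Mean return μ = -1.780 / 7 = -0.2543%
Σ(r − μ)² = (1.67 − (-0.2543))² + (-1.98 − (-0.2543))² + (0.14 − (-0.2543))² + … = 10.2006
sample σ = √(10.2006 / 6) = √1.7001 = 1.3039%
VaR = −(μ − z·σ) = −(-0.2543 − 1.282 × 1.3039) = −(-1.9259) = 1.9259%

1.93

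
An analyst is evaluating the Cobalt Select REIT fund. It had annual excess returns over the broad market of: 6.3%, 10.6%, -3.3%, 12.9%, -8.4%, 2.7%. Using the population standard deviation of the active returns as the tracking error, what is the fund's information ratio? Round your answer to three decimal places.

0.464

r̄ = (6.3 + 10.6 − 3.3 + 12.9 − 8.4 + 2.7) / 6 = 3.4667%
Σ(r − r̄)² = 335.0933; population σ = √(335.0933/6) = 7.4732%
IR = r̄ / tracking error = 3.4667 / 7.4732 = 0.4639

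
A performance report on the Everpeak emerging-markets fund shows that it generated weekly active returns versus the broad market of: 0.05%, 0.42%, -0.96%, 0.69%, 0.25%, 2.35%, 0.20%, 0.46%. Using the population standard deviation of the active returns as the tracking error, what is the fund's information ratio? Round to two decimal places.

Mean return μ = 3.460 / 8 = 0.4325%
Population std dev = √[5.9168 / 8] = 0.8600%
IR = μ / tracking error = 0.4325 / 0.8600 = 0.5029

0.50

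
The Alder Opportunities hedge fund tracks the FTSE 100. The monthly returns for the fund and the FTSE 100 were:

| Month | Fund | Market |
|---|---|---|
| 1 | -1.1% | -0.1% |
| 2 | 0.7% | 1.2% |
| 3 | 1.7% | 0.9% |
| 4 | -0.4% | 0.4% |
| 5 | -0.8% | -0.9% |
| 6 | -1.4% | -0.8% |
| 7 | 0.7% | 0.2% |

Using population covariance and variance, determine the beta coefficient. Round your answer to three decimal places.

r̄p = -0.0857%,  r̄m = 0.1286%
Cov = Σ(rp − r̄p)(rm − r̄m) / 7 = 0.6253
Var(rm) = Σ(rm − r̄m)² / 7 = 0.5420
β = Cov / Var = 0.6253 / 0.5420 = 1.1537

1.154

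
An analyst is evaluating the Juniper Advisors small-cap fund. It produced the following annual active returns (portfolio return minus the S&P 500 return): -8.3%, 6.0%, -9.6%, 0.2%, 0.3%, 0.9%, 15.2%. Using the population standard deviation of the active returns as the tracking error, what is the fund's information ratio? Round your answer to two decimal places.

0.09

r̄ = (-8.3 + 6 − 9.6 + 0.2 + 0.3 + 0.9 + 15.2) / 7 = 4.70 / 7 = 0.6714%
Σ(r − r̄)² = (-8.3 − 0.6714)² + (6 − 0.6714)² + (-9.6 − 0.6714)² + … = 425.8743
population σ = √(425.8743 / 7) = √60.8392 = 7.7999%
IR = r̄ / tracking error = 0.6714 / 7.7999 = 0.0861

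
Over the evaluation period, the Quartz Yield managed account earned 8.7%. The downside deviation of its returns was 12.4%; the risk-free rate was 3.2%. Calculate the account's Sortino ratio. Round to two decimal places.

0.44

Sortino = (Rp − Rf) / σd = (8.7% − 3.2%) / 12.4% = 5.50% / 12.4% = 0.4435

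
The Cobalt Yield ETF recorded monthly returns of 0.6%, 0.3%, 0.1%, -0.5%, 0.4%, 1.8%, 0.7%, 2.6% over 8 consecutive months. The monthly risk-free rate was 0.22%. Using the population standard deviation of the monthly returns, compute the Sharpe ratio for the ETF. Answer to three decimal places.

0.572

r̄ = (0.6 + 0.3 + 0.1 − 0.5 + 0.4 + 1.8 + 0.7 + 2.6) / 8 = 6.00 / 8 = 0.7500%
Σ(r − r̄)² = (0.6 − 0.7500)² + (0.3 − 0.7500)² + (0.1 − 0.7500)² + … = 6.8600
population σ = √(6.8600 / 8) = √0.8575 = 0.9260%
Sharpe = (r̄ − rf) / σ = (0.7500 − 0.22) / 0.9260 = 0.5300 / 0.9260 = 0.5724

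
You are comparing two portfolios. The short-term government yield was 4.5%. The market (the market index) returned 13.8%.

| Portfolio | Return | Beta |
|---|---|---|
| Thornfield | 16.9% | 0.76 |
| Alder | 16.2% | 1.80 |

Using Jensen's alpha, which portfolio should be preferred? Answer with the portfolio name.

Thornfield: α = 16.9% − [4.5% + 0.76 × (13.8% − 4.5%)] = 5.332
Alder: α = 16.2% − [4.5% + 1.80 × (13.8% − 4.5%)] = -5.040
Highest: Thornfield (5.332).

Thornfield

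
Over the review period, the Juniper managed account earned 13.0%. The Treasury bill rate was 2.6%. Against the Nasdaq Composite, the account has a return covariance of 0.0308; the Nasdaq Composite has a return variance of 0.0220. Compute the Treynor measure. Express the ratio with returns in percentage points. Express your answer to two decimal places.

β = Cov / Var = 0.0308 / 0.0220 = 1.4000
Treynor = (Rp − Rf) / β = (13.0% − 2.6%) / 1.4000 = 10.40 / 1.4000 = 7.4286

7.43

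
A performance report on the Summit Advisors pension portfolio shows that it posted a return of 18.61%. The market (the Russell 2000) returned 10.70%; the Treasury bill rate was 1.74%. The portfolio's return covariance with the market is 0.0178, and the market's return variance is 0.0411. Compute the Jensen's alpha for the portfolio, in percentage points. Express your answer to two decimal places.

12.99

β = Cov / Var = 0.0178 / 0.0411 = 0.4331
E[R] = Rf + β(Rm − Rf) = 1.74% + 0.4331 × (10.70% − 1.74%) = 5.6206%
α = Rp − E[R] = 18.61% − 5.6206% = 12.9894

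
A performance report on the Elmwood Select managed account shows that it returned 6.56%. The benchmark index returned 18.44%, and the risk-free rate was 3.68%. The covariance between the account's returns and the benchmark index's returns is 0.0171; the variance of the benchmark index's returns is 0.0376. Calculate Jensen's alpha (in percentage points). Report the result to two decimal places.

-3.83

β = Cov / Var = 0.0171 / 0.0376 = 0.4548
E[R] = Rf + β(Rm − Rf) = 3.68% + 0.4548 × (18.44% − 3.68%) = 10.3928%
α = Rp − E[R] = 6.56% − 10.3928% = -3.8328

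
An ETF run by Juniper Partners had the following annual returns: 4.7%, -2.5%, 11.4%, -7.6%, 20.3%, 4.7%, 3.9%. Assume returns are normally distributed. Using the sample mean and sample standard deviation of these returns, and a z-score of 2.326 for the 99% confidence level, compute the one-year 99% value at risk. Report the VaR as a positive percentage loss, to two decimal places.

16.07

Mean return r̄ = 34.90 / 7 = 4.9857%
Σ(r − r̄)² = (4.7 − 4.9857)² + (-2.5 − 4.9857)² + (11.4 − 4.9857)² + … = 491.4486
σ = √[491.4486 / 6] = 9.0503%
VaR = −(r̄ − z·σ) = −(4.9857 − 2.326 × 9.0503) = −(-16.0653) = 16.0653%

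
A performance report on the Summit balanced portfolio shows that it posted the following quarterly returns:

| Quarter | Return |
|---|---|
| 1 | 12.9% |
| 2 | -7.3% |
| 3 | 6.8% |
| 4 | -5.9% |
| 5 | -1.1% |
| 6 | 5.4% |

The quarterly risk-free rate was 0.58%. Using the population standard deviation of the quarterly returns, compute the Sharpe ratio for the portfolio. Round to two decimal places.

r̄ = (12.9 − 7.3 + 6.8 − 5.9 − 1.1 + 5.4) / 6 = 1.8000%
Population std dev = √[311.6800 / 6] = 7.2074%
Sharpe = (r̄ − rf) / σ = (1.8000 − 0.58) / 7.2074 = 1.2200 / 7.2074 = 0.1693

0.17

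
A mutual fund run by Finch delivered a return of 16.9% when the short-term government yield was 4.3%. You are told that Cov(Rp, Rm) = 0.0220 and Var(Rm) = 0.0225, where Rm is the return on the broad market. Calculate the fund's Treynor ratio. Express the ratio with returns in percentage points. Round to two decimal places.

β = Cov / Var = 0.0220 / 0.0225 = 0.9778
Treynor = (Rp − Rf) / β = (16.9% − 4.3%) / 0.9778 = 12.60 / 0.9778 = 12.8861

12.89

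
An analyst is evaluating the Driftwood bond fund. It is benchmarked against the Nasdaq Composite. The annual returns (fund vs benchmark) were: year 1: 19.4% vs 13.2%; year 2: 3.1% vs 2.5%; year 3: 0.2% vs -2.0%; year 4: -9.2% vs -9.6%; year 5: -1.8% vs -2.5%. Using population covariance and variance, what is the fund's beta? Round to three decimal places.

r̄p = 2.3400%,  r̄m = 0.3200%
Cov = Σ(rp − r̄p)(rm − r̄m) / 5 = 70.5012
Var(rm) = Σ(rm − r̄m)² / 5 = 56.4776
β = Cov / Var = 70.5012 / 56.4776 = 1.2483

1.248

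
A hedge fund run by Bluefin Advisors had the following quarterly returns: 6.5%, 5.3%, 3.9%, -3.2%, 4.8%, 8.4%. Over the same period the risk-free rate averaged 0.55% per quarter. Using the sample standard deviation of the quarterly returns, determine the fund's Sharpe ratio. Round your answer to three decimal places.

0.937

Mean return μ = 25.70 / 6 = 4.2833%
Σ(r − μ)² = 79.3083; sample σ = √(79.3083/5) = 3.9827%
Sharpe = (μ − rf) / σ = (4.2833 − 0.55) / 3.9827 = 3.7333 / 3.9827 = 0.9374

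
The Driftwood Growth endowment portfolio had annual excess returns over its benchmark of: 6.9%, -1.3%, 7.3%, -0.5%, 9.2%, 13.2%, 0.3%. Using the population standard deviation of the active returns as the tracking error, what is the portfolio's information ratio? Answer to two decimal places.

μ = (6.9 − 1.3 + 7.3 − 0.5 + 9.2 + 13.2 + 0.3) / 7 = 5.0143%
Σ(r − μ)² = (6.9 − 5.0143)² + (-1.3 − 5.0143)² + … = 185.8086
σ = √[185.8086 / 7] = 5.1521%
IR = μ / tracking error = 5.0143 / 5.1521 = 0.9733

0.97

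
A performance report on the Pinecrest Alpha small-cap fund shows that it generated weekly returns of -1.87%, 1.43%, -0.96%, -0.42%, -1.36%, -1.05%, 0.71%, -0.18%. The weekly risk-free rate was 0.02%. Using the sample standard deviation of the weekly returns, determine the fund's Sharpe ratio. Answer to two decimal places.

Mean return r̄ = -3.700 / 8 = -0.4625%
Sample std dev = √[8.4172 / 7] = 1.0966%
Sharpe = (r̄ − rf) / σ = (-0.4625 − 0.02) / 1.0966 = -0.4825 / 1.0966 = -0.4400

-0.44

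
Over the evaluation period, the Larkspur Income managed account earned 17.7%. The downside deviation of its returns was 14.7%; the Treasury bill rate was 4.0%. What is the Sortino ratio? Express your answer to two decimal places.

Sortino = (Rp − Rf) / σd = (17.7% − 4.0%) / 14.7% = 13.70% / 14.7% = 0.9320

0.93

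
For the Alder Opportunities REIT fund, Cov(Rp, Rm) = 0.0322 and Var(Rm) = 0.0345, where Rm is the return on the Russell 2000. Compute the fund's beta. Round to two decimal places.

β = Cov(Rp, Rm) / Var(Rm) = 0.0322 / 0.0345 = 0.9333

0.93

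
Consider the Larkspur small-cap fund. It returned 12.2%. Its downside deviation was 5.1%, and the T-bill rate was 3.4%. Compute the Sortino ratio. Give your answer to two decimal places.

1.73

Sortino = (Rp − Rf) / σd = (12.2% − 3.4%) / 5.1% = 8.80% / 5.1% = 1.7255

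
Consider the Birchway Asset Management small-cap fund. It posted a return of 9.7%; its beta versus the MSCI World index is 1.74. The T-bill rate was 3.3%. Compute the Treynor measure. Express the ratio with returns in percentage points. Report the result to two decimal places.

Treynor = (Rp − Rf) / β = (9.7% − 3.3%) / 1.74 = 6.40 / 1.74 = 3.6782

3.68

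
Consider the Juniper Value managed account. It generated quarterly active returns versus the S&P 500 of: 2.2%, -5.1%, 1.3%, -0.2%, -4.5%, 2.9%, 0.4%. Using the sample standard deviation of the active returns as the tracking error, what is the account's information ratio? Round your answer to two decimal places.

μ = (2.2 − 5.1 + 1.3 − 0.2 − 4.5 + 2.9 + 0.4) / 7 = -3.00 / 7 = -0.4286%
Sample std dev = √[60.1143 / 6] = 3.1653%
IR = μ / tracking error = -0.4286 / 3.1653 = -0.1354

-0.14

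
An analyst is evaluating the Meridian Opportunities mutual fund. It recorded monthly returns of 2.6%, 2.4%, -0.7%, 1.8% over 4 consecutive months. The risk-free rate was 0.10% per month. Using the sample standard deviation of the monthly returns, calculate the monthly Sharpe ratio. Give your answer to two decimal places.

Mean return μ = 6.10 / 4 = 1.5250%
Sample σ = √[Σ(r − μ)² / 3] = √[6.9475 / 3] = √2.3158 = 1.5218%
Sharpe = (μ − rf) / σ = (1.5250 − 0.1) / 1.5218 = 1.4250 / 1.5218 = 0.9364

0.94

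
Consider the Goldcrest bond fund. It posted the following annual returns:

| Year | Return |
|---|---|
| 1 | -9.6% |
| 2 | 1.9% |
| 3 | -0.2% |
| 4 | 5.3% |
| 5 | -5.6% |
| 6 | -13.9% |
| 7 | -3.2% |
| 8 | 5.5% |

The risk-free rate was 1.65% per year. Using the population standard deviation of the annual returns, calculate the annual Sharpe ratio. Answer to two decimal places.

-0.63

r̄ = (-9.6 + 1.9 − 0.2 + 5.3 − 5.6 − 13.9 − 3.2 + 5.5) / 8 = -19.80 / 8 = -2.4750%
Population std dev = √[339.9550 / 8] = 6.5188%
Sharpe = (r̄ − rf) / σ = (-2.4750 − 1.65) / 6.5188 = -4.1250 / 6.5188 = -0.6328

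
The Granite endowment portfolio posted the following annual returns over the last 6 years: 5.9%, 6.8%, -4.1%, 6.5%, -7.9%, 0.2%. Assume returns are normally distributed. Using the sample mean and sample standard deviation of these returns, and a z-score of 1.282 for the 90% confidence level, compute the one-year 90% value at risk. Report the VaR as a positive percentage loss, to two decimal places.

6.74

μ = (5.9 + 6.8 − 4.1 + 6.5 − 7.9 + 0.2) / 6 = 1.2333%
Sample std dev = √[193.4333 / 5] = 6.2199%
VaR = −(μ − z·σ) = −(1.2333 − 1.282 × 6.2199) = −(-6.7406) = 6.7406%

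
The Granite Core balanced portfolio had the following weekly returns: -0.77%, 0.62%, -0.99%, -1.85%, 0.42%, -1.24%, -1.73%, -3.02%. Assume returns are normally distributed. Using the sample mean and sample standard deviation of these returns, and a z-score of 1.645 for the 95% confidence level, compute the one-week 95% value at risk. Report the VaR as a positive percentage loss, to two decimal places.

Mean return μ = -8.560 / 8 = -1.0700%
Σ(r − μ)² = (-0.77 − (-1.0700))² + (0.62 − (-1.0700))² + … = 10.0480
sample σ = √(10.0480 / 7) = √1.4354 = 1.1981%
VaR = −(μ − z·σ) = −(-1.0700 − 1.645 × 1.1981) = −(-3.0409) = 3.0409%

3.04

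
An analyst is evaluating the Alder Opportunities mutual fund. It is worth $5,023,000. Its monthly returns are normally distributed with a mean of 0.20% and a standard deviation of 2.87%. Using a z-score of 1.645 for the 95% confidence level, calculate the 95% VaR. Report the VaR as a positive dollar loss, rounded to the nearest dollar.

Return at the 95% tail: μ − z·σ = 0.20% − 1.645 × 2.87% = 0.2 − 4.72115 = -4.52115%
VaR = −(-4.52115%) × $5,023,000 = 4.52115% × $5,023,000 = $227,097

$227,097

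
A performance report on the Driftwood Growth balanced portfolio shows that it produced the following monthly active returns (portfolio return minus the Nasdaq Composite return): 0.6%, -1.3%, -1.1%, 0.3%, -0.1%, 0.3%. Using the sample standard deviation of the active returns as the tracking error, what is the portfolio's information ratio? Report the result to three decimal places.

r̄ = (0.6 − 1.3 − 1.1 + 0.3 − 0.1 + 0.3) / 6 = -0.2167%
Sample std dev = √[3.1683 / 5] = 0.7960%
IR = r̄ / tracking error = -0.2167 / 0.7960 = -0.2722

-0.272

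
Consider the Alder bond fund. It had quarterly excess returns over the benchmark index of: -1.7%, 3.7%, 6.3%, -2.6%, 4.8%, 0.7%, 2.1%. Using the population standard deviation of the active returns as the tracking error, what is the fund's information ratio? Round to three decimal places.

r̄ = (-1.7 + 3.7 + 6.3 − 2.6 + 4.8 + 0.7 + 2.1) / 7 = 1.9000%
Population σ = √[Σ(r − r̄)² / 7] = √[65.7000 / 7] = √9.3857 = 3.0636%
IR = r̄ / tracking error = 1.9000 / 3.0636 = 0.6202

0.620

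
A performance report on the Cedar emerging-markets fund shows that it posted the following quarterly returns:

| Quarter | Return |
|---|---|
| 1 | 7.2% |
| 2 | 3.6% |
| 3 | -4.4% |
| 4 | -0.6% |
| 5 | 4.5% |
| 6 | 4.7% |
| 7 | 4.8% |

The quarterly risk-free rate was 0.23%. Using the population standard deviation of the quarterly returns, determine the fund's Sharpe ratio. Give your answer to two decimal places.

0.71

μ = (7.2 + 3.6 − 4.4 − 0.6 + 4.5 + 4.7 + 4.8) / 7 = 2.8286%
Population σ = √[Σ(r − μ)² / 7] = √[93.8943 / 7] = √13.4135 = 3.6624%
Sharpe = (μ − rf) / σ = (2.8286 − 0.23) / 3.6624 = 2.5986 / 3.6624 = 0.7095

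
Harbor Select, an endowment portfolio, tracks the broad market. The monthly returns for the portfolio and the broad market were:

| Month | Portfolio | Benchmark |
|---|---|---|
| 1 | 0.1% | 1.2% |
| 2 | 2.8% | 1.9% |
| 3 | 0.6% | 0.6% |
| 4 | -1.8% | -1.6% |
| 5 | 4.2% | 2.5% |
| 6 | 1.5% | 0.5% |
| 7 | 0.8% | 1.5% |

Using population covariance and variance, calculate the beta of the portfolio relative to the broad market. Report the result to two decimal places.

r̄p = 1.1714%,  r̄m = 0.9429%
Cov = Σ(rp − r̄p)(rm − r̄m) / 7 = 1.9141
Var(rm) = Σ(rm − r̄m)² / 7 = 1.4996
β = Cov / Var = 1.9141 / 1.4996 = 1.2764

1.28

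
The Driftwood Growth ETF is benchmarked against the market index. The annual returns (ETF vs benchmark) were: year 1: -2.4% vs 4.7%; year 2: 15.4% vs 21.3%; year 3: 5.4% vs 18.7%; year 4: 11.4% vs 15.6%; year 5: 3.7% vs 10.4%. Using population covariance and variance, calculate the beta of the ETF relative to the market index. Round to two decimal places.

r̄p = 6.7000%,  r̄m = 14.1400%
Cov = Σ(rp − r̄p)(rm − r̄m) / 5 = 32.0700
Var(rm) = Σ(rm − r̄m)² / 5 = 35.4584
β = Cov / Var = 32.0700 / 35.4584 = 0.9044

0.90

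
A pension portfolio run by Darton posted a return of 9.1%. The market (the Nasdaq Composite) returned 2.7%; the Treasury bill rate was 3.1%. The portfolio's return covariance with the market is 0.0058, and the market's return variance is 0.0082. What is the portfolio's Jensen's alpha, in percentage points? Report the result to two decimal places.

6.28

β = Cov / Var = 0.0058 / 0.0082 = 0.7073
E[R] = Rf + β(Rm − Rf) = 3.1% + 0.7073 × (2.7% − 3.1%) = 2.8171%
α = Rp − E[R] = 9.1% − 2.8171% = 6.2829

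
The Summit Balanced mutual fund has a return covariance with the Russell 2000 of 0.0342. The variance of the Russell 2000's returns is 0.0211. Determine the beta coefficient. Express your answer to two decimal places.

β = Cov(Rp, Rm) / Var(Rm) = 0.0342 / 0.0211 = 1.6209

1.62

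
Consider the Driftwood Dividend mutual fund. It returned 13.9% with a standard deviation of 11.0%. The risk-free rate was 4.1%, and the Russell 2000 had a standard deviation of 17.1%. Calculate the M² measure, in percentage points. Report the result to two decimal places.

Sharpe = (Rp − Rf) / σp = (13.9% − 4.1%) / 11.0% = 0.8909
M² = Rf + Sharpe × σm = 4.1% + 0.8909 × 17.1% = 19.3344%

19.33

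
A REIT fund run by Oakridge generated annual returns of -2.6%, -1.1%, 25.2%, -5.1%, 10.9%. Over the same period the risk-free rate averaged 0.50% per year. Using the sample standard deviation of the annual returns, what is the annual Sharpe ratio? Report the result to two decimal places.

0.39

Mean return r̄ = 27.30 / 5 = 5.4600%
Σ(r − r̄)² = (-2.6 − 5.4600)² + (-1.1 − 5.4600)² + (25.2 − 5.4600)² + … = 638.7720
sample σ = √(638.7720 / 4) = √159.6930 = 12.6370%
Sharpe = (r̄ − rf) / σ = (5.4600 − 0.5) / 12.6370 = 4.9600 / 12.6370 = 0.3925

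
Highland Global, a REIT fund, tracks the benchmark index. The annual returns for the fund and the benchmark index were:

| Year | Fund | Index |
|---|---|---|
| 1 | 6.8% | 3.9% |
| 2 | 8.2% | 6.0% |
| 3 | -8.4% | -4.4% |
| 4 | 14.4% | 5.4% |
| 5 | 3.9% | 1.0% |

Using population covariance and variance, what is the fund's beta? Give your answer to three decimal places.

1.866

r̄p = 4.9800%,  r̄m = 2.3800%
Cov = Σ(rp − r̄p)(rm − r̄m) / 5 = 27.0156
Var(rm) = Σ(rm − r̄m)² / 5 = 14.4816
β = Cov / Var = 27.0156 / 14.4816 = 1.8655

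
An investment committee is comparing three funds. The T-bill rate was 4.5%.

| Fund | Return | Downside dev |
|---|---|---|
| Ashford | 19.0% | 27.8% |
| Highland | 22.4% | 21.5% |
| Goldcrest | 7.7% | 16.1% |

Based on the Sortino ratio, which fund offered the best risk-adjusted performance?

Ashford: Sortino ratio = (19.0% − 4.5%) / 27.8% = 0.522
Highland: Sortino ratio = (22.4% − 4.5%) / 21.5% = 0.833
Goldcrest: Sortino ratio = (7.7% − 4.5%) / 16.1% = 0.199
Highest: Highland (0.833).

Highland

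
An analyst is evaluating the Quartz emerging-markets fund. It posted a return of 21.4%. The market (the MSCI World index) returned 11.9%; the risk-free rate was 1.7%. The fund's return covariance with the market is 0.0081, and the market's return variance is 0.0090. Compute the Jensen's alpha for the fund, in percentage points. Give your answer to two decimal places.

10.52

β = Cov / Var = 0.0081 / 0.0090 = 0.9000
E[R] = Rf + β(Rm − Rf) = 1.7% + 0.9000 × (11.9% − 1.7%) = 10.8800%
α = Rp − E[R] = 21.4% − 10.8800% = 10.5200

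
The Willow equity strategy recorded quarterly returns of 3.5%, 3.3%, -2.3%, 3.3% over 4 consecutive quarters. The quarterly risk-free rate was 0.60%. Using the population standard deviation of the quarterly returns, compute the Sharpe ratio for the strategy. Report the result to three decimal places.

r̄ = (3.5 + 3.3 − 2.3 + 3.3) / 4 = 7.80 / 4 = 1.9500%
Σ(r − r̄)² = 24.1100; population σ = √(24.1100/4) = 2.4551%
Sharpe = (r̄ − rf) / σ = (1.9500 − 0.6) / 2.4551 = 1.3500 / 2.4551 = 0.5499

0.550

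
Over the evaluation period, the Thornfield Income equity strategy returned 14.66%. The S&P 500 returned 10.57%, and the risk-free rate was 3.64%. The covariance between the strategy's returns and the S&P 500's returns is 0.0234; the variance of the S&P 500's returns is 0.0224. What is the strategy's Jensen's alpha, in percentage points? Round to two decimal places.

β = Cov / Var = 0.0234 / 0.0224 = 1.0446
E[R] = Rf + β(Rm − Rf) = 3.64% + 1.0446 × (10.57% − 3.64%) = 10.8791%
α = Rp − E[R] = 14.66% − 10.8791% = 3.7809

3.78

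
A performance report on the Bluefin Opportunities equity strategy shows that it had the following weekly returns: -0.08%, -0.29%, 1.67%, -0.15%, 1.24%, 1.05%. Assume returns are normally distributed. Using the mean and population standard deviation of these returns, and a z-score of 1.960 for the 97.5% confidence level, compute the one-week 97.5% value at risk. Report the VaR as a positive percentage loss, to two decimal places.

r̄ = (-0.08 − 0.29 + 1.67 − 0.15 + 1.24 + 1.05) / 6 = 0.5733%
Population σ = √[Σ(r − r̄)² / 6] = √[3.5697 / 6] = √0.5950 = 0.7714%
VaR = −(r̄ − z·σ) = −(0.5733 − 1.960 × 0.7714) = −(-0.9386) = 0.9386%

0.94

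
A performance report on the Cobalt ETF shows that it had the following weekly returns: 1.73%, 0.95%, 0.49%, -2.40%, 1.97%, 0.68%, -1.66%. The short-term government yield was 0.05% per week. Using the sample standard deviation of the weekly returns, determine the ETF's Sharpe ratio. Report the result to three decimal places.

0.121

r̄ = (1.73 + 0.95 + 0.49 − 2.4 + 1.97 + 0.68 − 1.66) / 7 = 0.2514%
Σ(r − r̄)² = (1.73 − 0.2514)² + (0.95 − 0.2514)² + … = 16.5519
sample σ = √(16.5519 / 6) = √2.7587 = 1.6609%
Sharpe = (r̄ − rf) / σ = (0.2514 − 0.05) / 1.6609 = 0.2014 / 1.6609 = 0.1213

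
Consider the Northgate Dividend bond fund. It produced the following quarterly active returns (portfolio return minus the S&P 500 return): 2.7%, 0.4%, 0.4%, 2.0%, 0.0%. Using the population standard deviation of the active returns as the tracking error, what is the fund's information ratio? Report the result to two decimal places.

1.04

Mean return μ = 5.50 / 5 = 1.1000%
Population std dev = √[5.5600 / 5] = 1.0545%
IR = μ / tracking error = 1.1000 / 1.0545 = 1.0431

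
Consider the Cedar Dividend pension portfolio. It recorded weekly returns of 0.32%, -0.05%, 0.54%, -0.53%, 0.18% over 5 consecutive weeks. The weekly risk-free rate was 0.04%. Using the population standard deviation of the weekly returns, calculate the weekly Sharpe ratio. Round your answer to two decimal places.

0.14

r̄ = (0.32 − 0.05 + 0.54 − 0.53 + 0.18) / 5 = 0.0920%
Σ(r − r̄)² = (0.32 − 0.0920)² + (-0.05 − 0.0920)² + (0.54 − 0.0920)² + … = 0.6675
σ = √[0.6675 / 5] = 0.3654%
Sharpe = (r̄ − rf) / σ = (0.0920 − 0.04) / 0.3654 = 0.0520 / 0.3654 = 0.1423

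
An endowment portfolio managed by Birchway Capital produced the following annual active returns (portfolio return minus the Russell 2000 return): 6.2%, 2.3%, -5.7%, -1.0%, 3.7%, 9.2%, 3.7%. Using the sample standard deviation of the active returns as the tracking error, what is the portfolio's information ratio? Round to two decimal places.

0.54

μ = (6.2 + 2.3 − 5.7 − 1 + 3.7 + 9.2 + 3.7) / 7 = 18.40 / 7 = 2.6286%
Σ(r − μ)² = (6.2 − 2.6286)² + (2.3 − 2.6286)² + … = 140.8743
sample σ = √(140.8743 / 6) = √23.4791 = 4.8455%
IR = μ / tracking error = 2.6286 / 4.8455 = 0.5425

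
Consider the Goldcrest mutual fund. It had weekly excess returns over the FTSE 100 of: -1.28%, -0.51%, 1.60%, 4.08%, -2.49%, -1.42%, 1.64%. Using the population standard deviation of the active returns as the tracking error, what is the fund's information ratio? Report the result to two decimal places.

r̄ = (-1.28 − 0.51 + 1.6 + 4.08 − 2.49 − 1.42 + 1.64) / 7 = 1.620 / 7 = 0.2314%
Σ(r − r̄)² = 31.6361; population σ = √(31.6361/7) = 2.1259%
IR = r̄ / tracking error = 0.2314 / 2.1259 = 0.1088

0.11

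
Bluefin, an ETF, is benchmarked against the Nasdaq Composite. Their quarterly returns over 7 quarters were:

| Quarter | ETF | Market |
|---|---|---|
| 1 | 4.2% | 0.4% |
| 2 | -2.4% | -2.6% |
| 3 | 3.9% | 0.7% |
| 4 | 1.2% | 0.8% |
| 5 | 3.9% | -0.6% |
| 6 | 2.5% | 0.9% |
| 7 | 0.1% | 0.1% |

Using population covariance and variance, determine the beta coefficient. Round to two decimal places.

1.31

r̄p = 1.9143%,  r̄m = -0.0429%
Cov = Σ(rp − r̄p)(rm − r̄m) / 7 = 1.7292
Var(rm) = Σ(rm − r̄m)² / 7 = 1.3167
β = Cov / Var = 1.7292 / 1.3167 = 1.3133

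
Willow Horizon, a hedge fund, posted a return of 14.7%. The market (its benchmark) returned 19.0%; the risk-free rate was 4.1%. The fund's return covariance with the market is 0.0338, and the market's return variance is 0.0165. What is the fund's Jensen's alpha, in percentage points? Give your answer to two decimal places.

-19.92

β = Cov / Var = 0.0338 / 0.0165 = 2.0485
E[R] = Rf + β(Rm − Rf) = 4.1% + 2.0485 × (19.0% − 4.1%) = 34.6227%
α = Rp − E[R] = 14.7% − 34.6227% = -19.9227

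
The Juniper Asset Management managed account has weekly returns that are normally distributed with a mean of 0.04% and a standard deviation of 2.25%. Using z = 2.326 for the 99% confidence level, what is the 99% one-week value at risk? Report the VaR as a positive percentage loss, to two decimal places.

5.19

VaR (as % loss) = −(μ − z·σ) = −(0.04% − 2.326 × 2.25%) = −(-5.1935%) = 5.1935%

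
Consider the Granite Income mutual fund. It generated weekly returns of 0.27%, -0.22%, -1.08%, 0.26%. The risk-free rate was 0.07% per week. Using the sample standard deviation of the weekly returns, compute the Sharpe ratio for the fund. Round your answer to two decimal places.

-0.41

Mean return μ = -0.770 / 4 = -0.1925%
Σ(r − μ)² = (0.27 − (-0.1925))² + (-0.22 − (-0.1925))² + (-1.08 − (-0.1925))² + … = 1.2071
σ = √[1.2071 / 3] = 0.6343%
Sharpe = (μ − rf) / σ = (-0.1925 − 0.07) / 0.6343 = -0.2625 / 0.6343 = -0.4138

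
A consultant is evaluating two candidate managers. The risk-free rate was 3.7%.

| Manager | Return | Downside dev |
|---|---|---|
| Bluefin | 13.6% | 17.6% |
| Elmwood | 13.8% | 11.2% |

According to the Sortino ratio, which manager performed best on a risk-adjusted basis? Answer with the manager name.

Bluefin: Sortino ratio = (13.6% − 3.7%) / 17.6% = 0.563
Elmwood: Sortino ratio = (13.8% − 3.7%) / 11.2% = 0.902
Highest: Elmwood (0.902).

Elmwood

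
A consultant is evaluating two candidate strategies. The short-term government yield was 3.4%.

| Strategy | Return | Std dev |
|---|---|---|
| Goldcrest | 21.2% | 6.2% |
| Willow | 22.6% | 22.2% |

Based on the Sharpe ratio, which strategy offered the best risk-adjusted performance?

Goldcrest

Goldcrest: Sharpe ratio = (21.2% − 3.4%) / 6.2% = 2.871
Willow: Sharpe ratio = (22.6% − 3.4%) / 22.2% = 0.865
Highest: Goldcrest (2.871).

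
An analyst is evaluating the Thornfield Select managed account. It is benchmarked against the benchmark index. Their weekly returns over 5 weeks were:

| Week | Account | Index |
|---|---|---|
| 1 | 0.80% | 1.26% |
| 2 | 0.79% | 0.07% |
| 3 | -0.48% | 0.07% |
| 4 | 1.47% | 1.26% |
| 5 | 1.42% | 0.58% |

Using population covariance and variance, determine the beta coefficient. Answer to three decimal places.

0.783

r̄p = 0.8000%,  r̄m = 0.6480%
Cov = Σ(rp − r̄p)(rm − r̄m) / 5 = 0.2227
Var(rm) = Σ(rm − r̄m)² / 5 = 0.2844
β = Cov / Var = 0.2227 / 0.2844 = 0.7831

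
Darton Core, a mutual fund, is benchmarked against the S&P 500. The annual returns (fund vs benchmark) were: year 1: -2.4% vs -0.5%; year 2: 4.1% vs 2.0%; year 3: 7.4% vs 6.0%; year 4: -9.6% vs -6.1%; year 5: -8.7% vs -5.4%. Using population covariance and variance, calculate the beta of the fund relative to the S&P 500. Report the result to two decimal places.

r̄p = -1.8400%,  r̄m = -0.8000%
Cov = Σ(rp − r̄p)(rm − r̄m) / 5 = 30.3960
Var(rm) = Σ(rm − r̄m)² / 5 = 20.6840
β = Cov / Var = 30.3960 / 20.6840 = 1.4695

1.47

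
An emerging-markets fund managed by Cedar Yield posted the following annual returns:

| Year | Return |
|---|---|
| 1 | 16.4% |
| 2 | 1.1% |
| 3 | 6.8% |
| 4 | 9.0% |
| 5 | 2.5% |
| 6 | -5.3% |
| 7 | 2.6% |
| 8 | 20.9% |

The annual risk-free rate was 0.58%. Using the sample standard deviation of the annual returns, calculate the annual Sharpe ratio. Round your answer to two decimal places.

Mean return r̄ = 54.00 / 8 = 6.7500%
Σ(r − r̄)² = (16.4 − 6.7500)² + (1.1 − 6.7500)² + (6.8 − 6.7500)² + … = 510.8200
σ = √[510.8200 / 7] = 8.5425%
Sharpe = (r̄ − rf) / σ = (6.7500 − 0.58) / 8.5425 = 6.1700 / 8.5425 = 0.7223

0.72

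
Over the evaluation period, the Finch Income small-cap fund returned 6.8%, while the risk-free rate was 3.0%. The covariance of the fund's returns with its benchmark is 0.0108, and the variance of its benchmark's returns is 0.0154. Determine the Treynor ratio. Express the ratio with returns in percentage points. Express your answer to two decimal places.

5.42

β = Cov / Var = 0.0108 / 0.0154 = 0.7013
Treynor = (Rp − Rf) / β = (6.8% − 3.0%) / 0.7013 = 3.80 / 0.7013 = 5.4185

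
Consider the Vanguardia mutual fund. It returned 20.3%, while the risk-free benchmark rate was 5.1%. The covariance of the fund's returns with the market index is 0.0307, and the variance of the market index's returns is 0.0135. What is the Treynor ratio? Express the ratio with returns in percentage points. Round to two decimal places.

β = Cov / Var = 0.0307 / 0.0135 = 2.2741
Treynor = (Rp − Rf) / β = (20.3% − 5.1%) / 2.2741 = 15.20 / 2.2741 = 6.6840

6.68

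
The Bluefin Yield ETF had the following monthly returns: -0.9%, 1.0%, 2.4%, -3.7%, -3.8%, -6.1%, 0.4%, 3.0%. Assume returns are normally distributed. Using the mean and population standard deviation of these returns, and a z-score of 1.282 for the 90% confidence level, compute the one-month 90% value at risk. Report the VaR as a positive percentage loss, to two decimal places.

μ = (-0.9 + 1 + 2.4 − 3.7 − 3.8 − 6.1 + 0.4 + 3) / 8 = -0.9625%
Σ(r − μ)² = (-0.9 − (-0.9625))² + (1 − (-0.9625))² + … = 74.6588
population σ = √(74.6588 / 8) = √9.3324 = 3.0549%
VaR = −(μ − z·σ) = −(-0.9625 − 1.282 × 3.0549) = −(-4.8789) = 4.8789%

4.88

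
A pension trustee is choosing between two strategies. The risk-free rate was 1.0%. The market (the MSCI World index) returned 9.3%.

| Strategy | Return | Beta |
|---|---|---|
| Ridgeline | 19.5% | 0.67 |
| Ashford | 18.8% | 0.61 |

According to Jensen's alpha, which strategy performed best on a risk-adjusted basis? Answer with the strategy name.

Ridgeline: α = 19.5% − [1.0% + 0.67 × (9.3% − 1.0%)] = 12.939
Ashford: α = 18.8% − [1.0% + 0.61 × (9.3% − 1.0%)] = 12.737
Highest: Ridgeline (12.939).

Ridgeline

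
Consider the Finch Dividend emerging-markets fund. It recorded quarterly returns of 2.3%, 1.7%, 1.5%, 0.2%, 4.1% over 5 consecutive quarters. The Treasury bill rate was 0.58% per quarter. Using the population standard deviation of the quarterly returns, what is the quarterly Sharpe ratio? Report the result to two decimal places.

1.09

r̄ = (2.3 + 1.7 + 1.5 + 0.2 + 4.1) / 5 = 9.80 / 5 = 1.9600%
Population std dev = √[8.0720 / 5] = 1.2706%
Sharpe = (r̄ − rf) / σ = (1.9600 − 0.58) / 1.2706 = 1.3800 / 1.2706 = 1.0861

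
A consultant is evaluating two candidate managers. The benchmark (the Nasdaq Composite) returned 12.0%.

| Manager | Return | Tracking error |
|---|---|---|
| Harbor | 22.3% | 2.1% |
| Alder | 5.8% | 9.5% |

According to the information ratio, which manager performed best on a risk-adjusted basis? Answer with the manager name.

Harbor: IR = (22.3% − 12.0%) / 2.1% = 4.905
Alder: IR = (5.8% − 12.0%) / 9.5% = -0.653
Highest: Harbor (4.905).

Harbor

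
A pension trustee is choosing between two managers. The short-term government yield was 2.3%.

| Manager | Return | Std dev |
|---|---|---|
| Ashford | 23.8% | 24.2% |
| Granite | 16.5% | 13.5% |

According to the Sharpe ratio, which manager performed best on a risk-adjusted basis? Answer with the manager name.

Granite

Ashford: Sharpe ratio = (23.8% − 2.3%) / 24.2% = 0.888
Granite: Sharpe ratio = (16.5% − 2.3%) / 13.5% = 1.052
Highest: Granite (1.052).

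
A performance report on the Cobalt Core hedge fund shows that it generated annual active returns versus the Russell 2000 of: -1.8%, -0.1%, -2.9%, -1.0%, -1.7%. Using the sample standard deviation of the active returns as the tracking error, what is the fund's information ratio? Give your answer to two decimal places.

-1.45

μ = (-1.8 − 0.1 − 2.9 − 1 − 1.7) / 5 = -7.50 / 5 = -1.5000%
Σ(r − μ)² = 4.3000; sample σ = √(4.3000/4) = 1.0368%
IR = μ / tracking error = -1.5000 / 1.0368 = -1.4468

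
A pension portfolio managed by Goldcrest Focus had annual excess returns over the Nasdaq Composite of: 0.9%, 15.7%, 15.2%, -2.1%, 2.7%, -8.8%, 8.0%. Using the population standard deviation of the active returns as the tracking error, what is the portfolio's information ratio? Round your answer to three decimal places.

μ = (0.9 + 15.7 + 15.2 − 2.1 + 2.7 − 8.8 + 8) / 7 = 4.5143%
Σ(r − μ)² = 488.8286; population σ = √(488.8286/7) = 8.3566%
IR = μ / tracking error = 4.5143 / 8.3566 = 0.5402

0.540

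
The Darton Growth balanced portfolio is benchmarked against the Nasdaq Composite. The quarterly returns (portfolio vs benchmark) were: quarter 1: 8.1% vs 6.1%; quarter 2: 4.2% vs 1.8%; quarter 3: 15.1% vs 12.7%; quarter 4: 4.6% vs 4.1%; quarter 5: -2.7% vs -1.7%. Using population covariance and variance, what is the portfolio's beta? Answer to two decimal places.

r̄p = 5.8600%,  r̄m = 4.6000%
Cov = Σ(rp − r̄p)(rm − r̄m) / 5 = 27.4820
Var(rm) = Σ(rm − r̄m)² / 5 = 23.1280
β = Cov / Var = 27.4820 / 23.1280 = 1.1883

1.19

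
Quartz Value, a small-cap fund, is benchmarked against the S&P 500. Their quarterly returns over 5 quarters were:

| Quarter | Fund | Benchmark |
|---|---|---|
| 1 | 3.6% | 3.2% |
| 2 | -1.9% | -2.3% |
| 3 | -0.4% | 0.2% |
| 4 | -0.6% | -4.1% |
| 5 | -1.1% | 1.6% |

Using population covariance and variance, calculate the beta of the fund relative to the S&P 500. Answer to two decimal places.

0.47

r̄p = -0.0800%,  r̄m = -0.2800%
Cov = Σ(rp − r̄p)(rm − r̄m) / 5 = 3.2796
Var(rm) = Σ(rm − r̄m)² / 5 = 6.9096
β = Cov / Var = 3.2796 / 6.9096 = 0.4746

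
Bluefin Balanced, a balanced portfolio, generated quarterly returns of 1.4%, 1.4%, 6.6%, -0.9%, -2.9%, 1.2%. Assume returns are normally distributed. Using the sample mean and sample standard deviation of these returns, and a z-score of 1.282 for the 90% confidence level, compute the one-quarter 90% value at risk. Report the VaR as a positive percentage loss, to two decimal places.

2.94

r̄ = (1.4 + 1.4 + 6.6 − 0.9 − 2.9 + 1.2) / 6 = 1.1333%
Sample std dev = √[50.4333 / 5] = 3.1760%
VaR = −(r̄ − z·σ) = −(1.1333 − 1.282 × 3.1760) = −(-2.9383) = 2.9383%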